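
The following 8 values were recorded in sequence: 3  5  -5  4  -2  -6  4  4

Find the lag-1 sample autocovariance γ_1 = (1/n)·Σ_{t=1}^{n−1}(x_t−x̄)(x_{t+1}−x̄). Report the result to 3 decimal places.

Mean x̄ = (3 + 5 − 5 + 4 − 2 − 6 + 4 + 4)/8 = 0.8750
Σ_{t=1}^{7}(x_t−x̄)(x_{t+1}−x̄) = -34.7656
γ_1 = -34.7656 / 8 = -4.346

-4.346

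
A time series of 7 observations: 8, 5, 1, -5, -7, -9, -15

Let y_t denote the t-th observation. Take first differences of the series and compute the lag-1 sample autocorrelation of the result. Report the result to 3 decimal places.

-0.259

First differences Δy: -3, -4, -6, -2, -2, -6
Mean of differences = -3.8333
Numerator Σ(Δy_t−Δȳ)(Δy_{t+1}−Δȳ) = -4.3611
Denominator Σ(Δy_t−Δȳ)² = 16.8333
r_1(Δy) = -4.3611 / 16.8333 = -0.259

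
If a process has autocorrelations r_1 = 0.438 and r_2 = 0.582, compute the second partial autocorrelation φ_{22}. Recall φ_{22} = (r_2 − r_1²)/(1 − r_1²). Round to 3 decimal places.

φ_{22} = (r_2 − r_1²) / (1 − r_1²)
r_1² = (0.438)² = 0.191844
Numerator = 0.582 − 0.1918 = 0.3902; denominator = 1 − 0.1918 = 0.8082
φ_{22} = 0.3902 / 0.8082 = 0.483

0.483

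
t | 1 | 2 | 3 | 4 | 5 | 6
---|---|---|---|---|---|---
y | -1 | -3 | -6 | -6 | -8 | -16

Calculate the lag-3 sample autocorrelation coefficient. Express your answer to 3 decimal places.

Mean ȳ = (-1 − 3 − 6 − 6 − 8 − 16)/6 = -6.6667
Numerator Σ_{t=1}^{3}(y_t−ȳ)(y_{t+3}−ȳ) = -7.3333
Denominator Σ(y_t−ȳ)² = 135.3333
r_3 = -7.3333 / 135.3333 = -0.054

-0.054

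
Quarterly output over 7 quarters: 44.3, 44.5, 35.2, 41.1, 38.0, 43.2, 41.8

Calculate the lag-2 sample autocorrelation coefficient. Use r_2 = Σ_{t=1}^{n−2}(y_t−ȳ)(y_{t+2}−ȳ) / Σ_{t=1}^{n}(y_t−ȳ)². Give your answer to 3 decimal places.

-0.032

Mean ȳ = (44.3 + 44.5 + 35.2 + 41.1 + 38.0 + 43.2 + 41.8)/7 = 41.1571
Deviations from mean: 3.1429, 3.3429, -5.9571, -0.0571, -3.1571, 2.0429, 0.6429
Σ(y_t−ȳ)(y_{t+2}−ȳ) = (-18.7224) + (-0.1910) + (18.8076) + (-0.1167) + (-2.0296) = -2.2522
Denominator Σ(y_t−ȳ)² = 71.0971
r_2 = -2.2522 / 71.0971 = -0.032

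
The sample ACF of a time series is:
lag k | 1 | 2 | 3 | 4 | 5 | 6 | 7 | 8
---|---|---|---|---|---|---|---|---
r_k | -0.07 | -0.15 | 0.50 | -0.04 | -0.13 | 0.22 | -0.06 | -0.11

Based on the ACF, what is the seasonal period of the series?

The largest autocorrelation is r_3 = 0.50, with a weaker echo at lag 6 (0.22); the remaining lags stay at or below -0.04.
The dominant spike at lag 3 indicates a seasonal period of 3.

3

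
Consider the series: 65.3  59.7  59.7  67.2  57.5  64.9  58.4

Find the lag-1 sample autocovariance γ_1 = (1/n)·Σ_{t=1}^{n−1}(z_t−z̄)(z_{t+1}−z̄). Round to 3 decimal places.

-8.767

Mean z̄ = (65.3 + 59.7 + 59.7 + 67.2 + 57.5 + 64.9 + 58.4)/7 = 61.8143
Σ_{t=1}^{6}(z_t−z̄)(z_{t+1}−z̄) = -61.3702
γ_1 = -61.3702 / 7 = -8.767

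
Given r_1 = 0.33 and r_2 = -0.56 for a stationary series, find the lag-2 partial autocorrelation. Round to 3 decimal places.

φ_{22} = (r_2 − r_1²) / (1 − r_1²)
r_1² = (0.33)² = 0.1089
Numerator = -0.56 − 0.1089 = -0.6689; denominator = 1 − 0.1089 = 0.8911
φ_{22} = -0.6689 / 0.8911 = -0.751

-0.751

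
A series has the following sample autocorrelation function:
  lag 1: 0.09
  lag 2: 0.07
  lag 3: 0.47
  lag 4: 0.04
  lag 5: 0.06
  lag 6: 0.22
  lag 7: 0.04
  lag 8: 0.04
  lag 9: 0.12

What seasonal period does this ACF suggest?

3

The largest autocorrelation is r_3 = 0.47, with a weaker echo at lag 6 (0.22); the remaining lags stay at or below 0.12.
The dominant spike at lag 3 indicates a seasonal period of 3.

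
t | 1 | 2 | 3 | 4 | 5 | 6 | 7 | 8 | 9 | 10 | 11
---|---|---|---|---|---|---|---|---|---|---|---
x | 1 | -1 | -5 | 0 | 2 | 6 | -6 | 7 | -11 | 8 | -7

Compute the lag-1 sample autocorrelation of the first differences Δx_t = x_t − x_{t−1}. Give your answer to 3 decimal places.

-0.821

First differences Δx: -2, -4, 5, 2, 4, -12, 13, -18, 19, -15
Mean of differences = -0.8000
Numerator Σ(Δx_t−Δx̄)(Δx_{t+1}−Δx̄) = -1052.4400
Denominator Σ(Δx_t−Δx̄)² = 1281.6000
r_1(Δx) = -1052.4400 / 1281.6000 = -0.821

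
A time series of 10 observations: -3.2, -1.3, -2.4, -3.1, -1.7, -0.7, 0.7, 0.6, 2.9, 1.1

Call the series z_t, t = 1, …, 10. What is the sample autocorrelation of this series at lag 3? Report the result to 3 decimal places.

Mean z̄ = (-3.2 − 1.3 − 2.4 − 3.1 − 1.7 − 0.7 + 0.7 + 0.6 + 2.9 + 1.1)/10 = -0.7100
Σ(z_t−z̄)(z_{t+3}−z̄) = (5.9511) + (0.5841) + (-0.0169) + (-3.3699) + (-1.2969) + (0.0361) + (2.5521) = 4.4397
Denominator Σ(z_t−z̄)² = 36.1090
r_3 = 4.4397 / 36.1090 = 0.123

0.123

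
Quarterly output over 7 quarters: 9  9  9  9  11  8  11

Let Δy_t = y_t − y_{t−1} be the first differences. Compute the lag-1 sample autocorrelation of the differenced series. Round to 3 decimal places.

-0.693

First differences Δy: 0, 0, 0, 2, -3, 3
Mean of differences = 0.3333
Numerator Σ(Δy_t−Δȳ)(Δy_{t+1}−Δȳ) = -14.7778
Denominator Σ(Δy_t−Δȳ)² = 21.3333
r_1(Δy) = -14.7778 / 21.3333 = -0.693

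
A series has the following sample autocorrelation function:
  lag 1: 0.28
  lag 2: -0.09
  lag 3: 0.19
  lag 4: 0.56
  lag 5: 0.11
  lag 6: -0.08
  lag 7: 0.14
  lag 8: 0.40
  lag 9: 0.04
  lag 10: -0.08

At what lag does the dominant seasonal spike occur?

4

The largest autocorrelation is r_4 = 0.56, with a weaker echo at lag 8 (0.40); the remaining lags stay at or below 0.28.
The dominant spike at lag 4 indicates a seasonal period of 4.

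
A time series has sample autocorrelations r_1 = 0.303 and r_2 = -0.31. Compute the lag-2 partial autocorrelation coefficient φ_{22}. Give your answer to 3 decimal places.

φ_{22} = (r_2 − r_1²) / (1 − r_1²)
r_1² = (0.303)² = 0.091809
Numerator = -0.31 − 0.0918 = -0.4018; denominator = 1 − 0.0918 = 0.9082
φ_{22} = -0.4018 / 0.9082 = -0.442

-0.442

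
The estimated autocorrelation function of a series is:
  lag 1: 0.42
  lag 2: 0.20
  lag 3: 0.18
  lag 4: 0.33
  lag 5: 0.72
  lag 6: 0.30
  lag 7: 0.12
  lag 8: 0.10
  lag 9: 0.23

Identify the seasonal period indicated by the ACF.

5

The largest autocorrelation is r_5 = 0.72; the remaining lags stay at or below 0.42. The elevated value at lag 1 (0.42), dropping to 0.20 at lag 2, reflects decaying short-term dependence rather than seasonality.
The dominant spike at lag 5 indicates a seasonal period of 5.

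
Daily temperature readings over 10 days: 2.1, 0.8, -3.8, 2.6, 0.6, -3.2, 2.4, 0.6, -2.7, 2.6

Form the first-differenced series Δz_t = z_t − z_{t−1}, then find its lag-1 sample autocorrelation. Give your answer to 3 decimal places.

First differences Δz: -1.3, -4.6, 6.4, -2.0, -3.8, 5.6, -1.8, -3.3, 5.3
Mean of differences = 0.0556
Numerator Σ(Δz_t−Δz̄)(Δz_{t+1}−Δz̄) = -71.3786
Denominator Σ(Δz_t−Δz̄)² = 155.8022
r_1(Δz) = -71.3786 / 155.8022 = -0.458

-0.458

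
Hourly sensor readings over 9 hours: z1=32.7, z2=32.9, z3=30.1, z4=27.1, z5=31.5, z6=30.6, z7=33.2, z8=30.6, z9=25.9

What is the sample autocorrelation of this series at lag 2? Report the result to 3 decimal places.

Mean z̄ = (32.7 + 32.9 + 30.1 + 27.1 + 31.5 + 30.6 + 33.2 + 30.6 + 25.9)/9 = 30.5111
Σ(z_t−z̄)(z_{t+2}−z̄) = (-0.8999) + (-8.1488) + (-0.4065) + (-0.3032) + (2.6590) + (0.0079) + (-12.3988) = -19.4902
Denominator Σ(z_t−z̄)² = 51.7889
r_2 = -19.4902 / 51.7889 = -0.376

-0.376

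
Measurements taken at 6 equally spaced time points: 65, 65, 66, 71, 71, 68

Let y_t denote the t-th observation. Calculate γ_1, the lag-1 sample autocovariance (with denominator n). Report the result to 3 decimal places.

Mean ȳ = (65 + 65 + 66 + 71 + 71 + 68)/6 = 67.6667
Deviations: -2.6667, -2.6667, -1.6667, 3.3333, 3.3333, 0.3333
Σ_{t=1}^{5}(y_t−ȳ)(y_{t+1}−ȳ) = 18.2222
γ_1 = 18.2222 / 6 = 3.037

3.037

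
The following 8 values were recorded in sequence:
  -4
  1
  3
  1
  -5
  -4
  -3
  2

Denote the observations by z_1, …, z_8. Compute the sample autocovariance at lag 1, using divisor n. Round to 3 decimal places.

Mean z̄ = (-4 + 1 + 3 + 1 − 5 − 4 − 3 + 2)/8 = -1.1250
Deviations: -2.8750, 2.1250, 4.1250, 2.1250, -3.8750, -2.8750, -1.8750, 3.1250
Σ_{t=1}^{7}(z_t−z̄)(z_{t+1}−z̄) = 13.8594
γ_1 = 13.8594 / 8 = 1.732

1.732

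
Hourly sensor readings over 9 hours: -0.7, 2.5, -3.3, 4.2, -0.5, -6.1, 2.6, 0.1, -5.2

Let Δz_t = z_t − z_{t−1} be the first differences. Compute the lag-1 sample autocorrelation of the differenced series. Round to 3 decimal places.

First differences Δz: 3.2, -5.8, 7.5, -4.7, -5.6, 8.7, -2.5, -5.3
Mean of differences = -0.5625
Numerator Σ(Δz_t−Δz̄)(Δz_{t+1}−Δz̄) = -129.8764
Denominator Σ(Δz_t−Δz̄)² = 261.0788
r_1(Δz) = -129.8764 / 261.0788 = -0.497

-0.497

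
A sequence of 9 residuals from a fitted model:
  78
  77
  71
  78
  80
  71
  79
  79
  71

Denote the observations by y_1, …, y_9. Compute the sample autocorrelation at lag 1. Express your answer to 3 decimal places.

-0.390

Mean ȳ = (78 + 77 + 71 + 78 + 80 + 71 + 79 + 79 + 71)/9 = 76.0000
Numerator Σ_{t=1}^{8}(y_t−ȳ)(y_{t+1}−ȳ) = -46.0000
Denominator Σ(y_t−ȳ)² = 118.0000
r_1 = -46.0000 / 118.0000 = -0.390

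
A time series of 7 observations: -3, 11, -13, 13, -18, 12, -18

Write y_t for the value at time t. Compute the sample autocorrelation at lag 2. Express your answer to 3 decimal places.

Mean ȳ = (-3 + 11 − 13 + 13 − 18 + 12 − 18)/7 = -2.2857
Deviations from mean: -0.7143, 13.2857, -10.7143, 15.2857, -15.7143, 14.2857, -15.7143
Σ(y_t−ȳ)(y_{t+2}−ȳ) = (7.6531) + (203.0816) + (168.3673) + (218.3673) + (246.9388) = 844.4082
Denominator Σ(y_t−ȳ)² = 1223.4286
r_2 = 844.4082 / 1223.4286 = 0.690

0.690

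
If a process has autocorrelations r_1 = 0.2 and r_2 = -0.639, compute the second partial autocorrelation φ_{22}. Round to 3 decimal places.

-0.707

φ_{22} = (r_2 − r_1²) / (1 − r_1²)
r_1² = (0.2)² = 0.04
Numerator = -0.639 − 0.0400 = -0.6790; denominator = 1 − 0.0400 = 0.9600
φ_{22} = -0.6790 / 0.9600 = -0.707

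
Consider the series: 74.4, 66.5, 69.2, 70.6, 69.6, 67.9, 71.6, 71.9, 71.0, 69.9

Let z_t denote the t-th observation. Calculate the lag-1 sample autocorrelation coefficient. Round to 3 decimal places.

-0.243

Mean z̄ = (74.4 + 66.5 + 69.2 + 70.6 + 69.6 + 67.9 + 71.6 + 71.9 + 71.0 + 69.9)/10 = 70.2600
Numerator Σ_{t=1}^{9}(z_t−z̄)(z_{t+1}−z̄) = -10.6256
Denominator Σ(z_t−z̄)² = 43.6840
r_1 = -10.6256 / 43.6840 = -0.243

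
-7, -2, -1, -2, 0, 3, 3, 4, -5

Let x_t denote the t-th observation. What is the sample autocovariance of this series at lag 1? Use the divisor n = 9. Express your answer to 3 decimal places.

2.476

Mean x̄ = (-7 − 2 − 1 − 2 + 0 + 3 + 3 + 4 − 5)/9 = -0.7778
Σ_{t=1}^{8}(x_t−x̄)(x_{t+1}−x̄) = 22.2840
γ_1 = 22.2840 / 9 = 2.476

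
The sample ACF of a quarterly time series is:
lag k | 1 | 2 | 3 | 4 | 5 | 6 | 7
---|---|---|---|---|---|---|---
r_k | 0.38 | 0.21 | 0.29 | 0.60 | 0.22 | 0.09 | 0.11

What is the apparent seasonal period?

4

The largest autocorrelation is r_4 = 0.60; the remaining lags stay at or below 0.38. The elevated value at lag 1 (0.38), dropping to 0.21 at lag 2, reflects decaying short-term dependence rather than seasonality.
The dominant spike at lag 4 indicates a seasonal period of 4.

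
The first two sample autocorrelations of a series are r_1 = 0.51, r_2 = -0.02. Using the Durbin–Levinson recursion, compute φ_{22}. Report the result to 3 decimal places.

φ_{22} = (r_2 − r_1²) / (1 − r_1²)
r_1² = (0.51)² = 0.2601
Numerator = -0.02 − 0.2601 = -0.2801; denominator = 1 − 0.2601 = 0.7399
φ_{22} = -0.2801 / 0.7399 = -0.379

-0.379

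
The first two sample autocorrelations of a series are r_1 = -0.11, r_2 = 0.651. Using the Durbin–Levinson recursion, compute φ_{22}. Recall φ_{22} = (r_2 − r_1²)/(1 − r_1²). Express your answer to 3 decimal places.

φ_{22} = (r_2 − r_1²) / (1 − r_1²)
r_1² = (-0.11)² = 0.0121
Numerator = 0.651 − 0.0121 = 0.6389; denominator = 1 − 0.0121 = 0.9879
φ_{22} = 0.6389 / 0.9879 = 0.647

0.647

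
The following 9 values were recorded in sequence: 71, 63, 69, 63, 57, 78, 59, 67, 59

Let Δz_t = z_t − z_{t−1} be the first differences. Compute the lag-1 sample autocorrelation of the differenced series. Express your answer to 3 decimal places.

First differences Δz: -8, 6, -6, -6, 21, -19, 8, -8
Mean of differences = -1.5000
Numerator Σ(Δz_t−Δz̄)(Δz_{t+1}−Δz̄) = -785.2500
Denominator Σ(Δz_t−Δz̄)² = 1084.0000
r_1(Δz) = -785.2500 / 1084.0000 = -0.724

-0.724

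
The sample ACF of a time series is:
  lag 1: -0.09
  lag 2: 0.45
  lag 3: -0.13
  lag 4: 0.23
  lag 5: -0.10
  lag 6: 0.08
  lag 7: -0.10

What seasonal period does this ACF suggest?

The largest autocorrelation is r_2 = 0.45, with a weaker echo at lag 4 (0.23); the remaining lags stay at or below 0.08.
The dominant spike at lag 2 indicates a seasonal period of 2.

2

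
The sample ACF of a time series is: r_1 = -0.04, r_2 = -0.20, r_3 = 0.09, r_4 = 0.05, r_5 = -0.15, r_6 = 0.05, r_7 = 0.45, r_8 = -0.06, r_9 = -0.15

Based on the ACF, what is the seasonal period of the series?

7

The largest autocorrelation is r_7 = 0.45; the remaining lags stay at or below 0.09.
The dominant spike at lag 7 indicates a seasonal period of 7.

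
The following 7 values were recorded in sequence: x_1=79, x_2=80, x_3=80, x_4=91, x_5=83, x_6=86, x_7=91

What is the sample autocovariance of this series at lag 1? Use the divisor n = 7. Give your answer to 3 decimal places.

1.845

Mean x̄ = (79 + 80 + 80 + 91 + 83 + 86 + 91)/7 = 84.2857
Σ_{t=1}^{6}(x_t−x̄)(x_{t+1}−x̄) = 12.9184
γ_1 = 12.9184 / 7 = 1.845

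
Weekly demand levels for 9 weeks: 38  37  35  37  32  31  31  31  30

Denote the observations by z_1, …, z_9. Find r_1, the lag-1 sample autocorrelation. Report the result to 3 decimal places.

0.574

Mean z̄ = (38 + 37 + 35 + 37 + 32 + 31 + 31 + 31 + 30)/9 = 33.5556
Numerator Σ_{t=1}^{8}(z_t−z̄)(z_{t+1}−z̄) = 46.0247
Denominator Σ(z_t−z̄)² = 80.2222
r_1 = 46.0247 / 80.2222 = 0.574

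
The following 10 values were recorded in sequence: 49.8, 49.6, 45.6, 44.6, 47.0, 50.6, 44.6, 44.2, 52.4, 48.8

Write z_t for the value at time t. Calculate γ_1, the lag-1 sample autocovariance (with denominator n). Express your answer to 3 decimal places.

-0.271

Mean z̄ = (49.8 + 49.6 + 45.6 + 44.6 + 47.0 + 50.6 + 44.6 + 44.2 + 52.4 + 48.8)/10 = 47.7200
Σ_{t=1}^{9}(z_t−z̄)(z_{t+1}−z̄) = -2.7104
γ_1 = -2.7104 / 10 = -0.271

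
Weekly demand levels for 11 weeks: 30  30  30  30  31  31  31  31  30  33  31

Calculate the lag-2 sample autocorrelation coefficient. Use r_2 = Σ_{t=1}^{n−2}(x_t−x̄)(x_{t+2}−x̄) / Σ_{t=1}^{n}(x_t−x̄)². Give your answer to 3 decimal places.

Mean x̄ = (30 + 30 + 30 + 30 + 31 + 31 + 31 + 31 + 30 + 33 + 31)/11 = 30.7273
Numerator Σ_{t=1}^{9}(x_t−x̄)(x_{t+2}−x̄) = 1.0331
Denominator Σ(x_t−x̄)² = 8.1818
r_2 = 1.0331 / 8.1818 = 0.126

0.126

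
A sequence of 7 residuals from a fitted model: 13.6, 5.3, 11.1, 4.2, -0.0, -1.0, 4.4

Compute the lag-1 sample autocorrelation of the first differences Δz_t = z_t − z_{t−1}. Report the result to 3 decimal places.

First differences Δz: -8.3, 5.8, -6.9, -4.2, -1.0, 5.4
Mean of differences = -1.5333
Numerator Σ(Δz_t−Δz̄)(Δz_{t+1}−Δz̄) = -72.3911
Denominator Σ(Δz_t−Δz̄)² = 183.8333
r_1(Δz) = -72.3911 / 183.8333 = -0.394

-0.394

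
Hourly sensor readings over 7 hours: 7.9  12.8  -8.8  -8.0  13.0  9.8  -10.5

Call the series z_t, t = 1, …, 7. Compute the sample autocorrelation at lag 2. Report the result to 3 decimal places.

-0.713

Mean z̄ = (7.9 + 12.8 − 8.8 − 8.0 + 13.0 + 9.8 − 10.5)/7 = 2.3143
Deviations from mean: 5.5857, 10.4857, -11.1143, -10.3143, 10.6857, 7.4857, -12.8143
Numerator Σ_{t=1}^{5}(z_t−z̄)(z_{t+2}−z̄) = -503.1376
Denominator Σ(z_t−z̄)² = 705.4886
r_2 = -503.1376 / 705.4886 = -0.713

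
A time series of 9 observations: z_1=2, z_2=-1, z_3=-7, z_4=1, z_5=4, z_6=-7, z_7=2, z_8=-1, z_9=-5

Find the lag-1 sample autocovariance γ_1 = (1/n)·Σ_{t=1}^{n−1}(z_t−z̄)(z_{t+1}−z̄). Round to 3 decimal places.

-5.642

Mean z̄ = (2 − 1 − 7 + 1 + 4 − 7 + 2 − 1 − 5)/9 = -1.3333
Σ_{t=1}^{8}(z_t−z̄)(z_{t+1}−z̄) = -50.7778
γ_1 = -50.7778 / 9 = -5.642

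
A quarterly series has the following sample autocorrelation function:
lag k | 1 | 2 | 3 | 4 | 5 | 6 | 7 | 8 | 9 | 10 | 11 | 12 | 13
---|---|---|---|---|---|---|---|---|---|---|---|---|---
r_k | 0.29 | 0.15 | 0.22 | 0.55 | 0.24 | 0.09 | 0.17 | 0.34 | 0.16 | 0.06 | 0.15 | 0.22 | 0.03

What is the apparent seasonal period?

4

The largest autocorrelation is r_4 = 0.55, with a weaker echo at lag 8 (0.34); the remaining lags stay at or below 0.29. The elevated value at lag 1 (0.29), dropping to 0.15 at lag 2, reflects decaying short-term dependence rather than seasonality.
The dominant spike at lag 4 indicates a seasonal period of 4.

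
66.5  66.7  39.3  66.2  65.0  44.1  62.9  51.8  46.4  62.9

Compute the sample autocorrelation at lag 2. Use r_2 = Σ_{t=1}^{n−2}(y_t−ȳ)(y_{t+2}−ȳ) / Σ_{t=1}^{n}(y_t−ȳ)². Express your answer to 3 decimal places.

-0.309

Mean ȳ = (66.5 + 66.7 + 39.3 + 66.2 + 65.0 + 44.1 + 62.9 + 51.8 + 46.4 + 62.9)/10 = 57.1800
Numerator Σ_{t=1}^{8}(y_t−ȳ)(y_{t+2}−ȳ) = -315.9088
Denominator Σ(y_t−ȳ)² = 1021.3760
r_2 = -315.9088 / 1021.3760 = -0.309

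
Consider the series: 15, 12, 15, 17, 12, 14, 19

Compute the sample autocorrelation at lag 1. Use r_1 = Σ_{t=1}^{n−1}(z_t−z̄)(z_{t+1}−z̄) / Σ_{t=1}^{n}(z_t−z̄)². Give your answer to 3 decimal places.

Mean z̄ = (15 + 12 + 15 + 17 + 12 + 14 + 19)/7 = 14.8571
Numerator Σ_{t=1}^{6}(z_t−z̄)(z_{t+1}−z̄) = -7.7347
Denominator Σ(z_t−z̄)² = 38.8571
r_1 = -7.7347 / 38.8571 = -0.199

-0.199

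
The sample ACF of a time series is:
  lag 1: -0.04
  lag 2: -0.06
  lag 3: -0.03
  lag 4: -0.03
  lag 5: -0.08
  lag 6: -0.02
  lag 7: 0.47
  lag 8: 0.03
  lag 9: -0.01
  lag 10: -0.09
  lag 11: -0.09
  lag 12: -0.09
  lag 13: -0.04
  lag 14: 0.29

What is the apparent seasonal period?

7

The largest autocorrelation is r_7 = 0.47, with a weaker echo at lag 14 (0.29); the remaining lags stay at or below 0.03.
The dominant spike at lag 7 indicates a seasonal period of 7.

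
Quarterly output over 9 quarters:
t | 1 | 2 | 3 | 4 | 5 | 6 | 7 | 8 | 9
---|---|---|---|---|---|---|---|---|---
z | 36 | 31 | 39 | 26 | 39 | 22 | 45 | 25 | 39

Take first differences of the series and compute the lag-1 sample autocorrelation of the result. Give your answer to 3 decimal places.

-0.904

First differences Δz: -5, 8, -13, 13, -17, 23, -20, 14
Mean of differences = 0.3750
Numerator Σ(Δz_t−Δz̄)(Δz_{t+1}−Δz̄) = -1662.8906
Denominator Σ(Δz_t−Δz̄)² = 1839.8750
r_1(Δz) = -1662.8906 / 1839.8750 = -0.904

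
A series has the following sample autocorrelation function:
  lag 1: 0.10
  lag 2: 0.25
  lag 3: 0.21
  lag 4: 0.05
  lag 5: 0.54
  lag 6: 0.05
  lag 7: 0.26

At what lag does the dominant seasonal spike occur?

5

The largest autocorrelation is r_5 = 0.54; the remaining lags stay at or below 0.26.
The dominant spike at lag 5 indicates a seasonal period of 5.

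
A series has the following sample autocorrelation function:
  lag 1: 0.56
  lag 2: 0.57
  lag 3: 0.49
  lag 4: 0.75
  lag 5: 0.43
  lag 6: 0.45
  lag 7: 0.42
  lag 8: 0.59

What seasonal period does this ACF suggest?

4

The largest autocorrelation is r_4 = 0.75, with a weaker echo at lag 8 (0.59); the remaining lags stay at or below 0.57.
The dominant spike at lag 4 indicates a seasonal period of 4.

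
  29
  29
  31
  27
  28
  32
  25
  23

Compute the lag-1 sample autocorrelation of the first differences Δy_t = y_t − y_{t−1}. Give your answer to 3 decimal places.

First differences Δy: 0, 2, -4, 1, 4, -7, -2
Mean of differences = -0.8571
Numerator Σ(Δy_t−Δȳ)(Δy_{t+1}−Δȳ) = -26.1633
Denominator Σ(Δy_t−Δȳ)² = 84.8571
r_1(Δy) = -26.1633 / 84.8571 = -0.308

-0.308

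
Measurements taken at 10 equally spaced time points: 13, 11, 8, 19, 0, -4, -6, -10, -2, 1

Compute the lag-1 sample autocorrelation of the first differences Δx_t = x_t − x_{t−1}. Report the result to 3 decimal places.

-0.291

First differences Δx: -2, -3, 11, -19, -4, -2, -4, 8, 3
Mean of differences = -1.3333
Numerator Σ(Δx_t−Δx̄)(Δx_{t+1}−Δx̄) = -171.1111
Denominator Σ(Δx_t−Δx̄)² = 588.0000
r_1(Δx) = -171.1111 / 588.0000 = -0.291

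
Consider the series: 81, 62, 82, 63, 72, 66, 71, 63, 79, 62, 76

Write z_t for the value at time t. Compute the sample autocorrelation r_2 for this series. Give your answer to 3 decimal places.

0.615

Mean z̄ = (81 + 62 + 82 + 63 + 72 + 66 + 71 + 63 + 79 + 62 + 76)/11 = 70.6364
Numerator Σ_{t=1}^{9}(z_t−z̄)(z_{t+2}−z̄) = 384.3719
Denominator Σ(z_t−z̄)² = 624.5455
r_2 = 384.3719 / 624.5455 = 0.615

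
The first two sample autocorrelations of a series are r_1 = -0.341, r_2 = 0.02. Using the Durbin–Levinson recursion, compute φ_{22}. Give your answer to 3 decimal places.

-0.109

φ_{22} = (r_2 − r_1²) / (1 − r_1²)
r_1² = (-0.341)² = 0.116281
Numerator = 0.02 − 0.1163 = -0.0963; denominator = 1 − 0.1163 = 0.8837
φ_{22} = -0.0963 / 0.8837 = -0.109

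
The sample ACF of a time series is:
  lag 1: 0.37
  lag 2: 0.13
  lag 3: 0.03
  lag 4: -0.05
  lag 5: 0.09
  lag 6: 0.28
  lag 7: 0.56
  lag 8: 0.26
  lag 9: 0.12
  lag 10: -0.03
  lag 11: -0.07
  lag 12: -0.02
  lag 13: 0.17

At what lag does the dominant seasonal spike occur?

7

The largest autocorrelation is r_7 = 0.56; the remaining lags stay at or below 0.37. The elevated value at lag 1 (0.37), dropping to 0.13 at lag 2, reflects decaying short-term dependence rather than seasonality.
The dominant spike at lag 7 indicates a seasonal period of 7.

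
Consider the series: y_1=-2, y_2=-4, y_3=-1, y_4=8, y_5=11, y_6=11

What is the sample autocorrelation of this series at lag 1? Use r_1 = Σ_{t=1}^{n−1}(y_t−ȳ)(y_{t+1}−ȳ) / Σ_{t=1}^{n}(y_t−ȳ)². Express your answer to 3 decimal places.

0.606

Mean ȳ = (-2 − 4 − 1 + 8 + 11 + 11)/6 = 3.8333
Numerator Σ_{t=1}^{5}(y_t−ȳ)(y_{t+1}−ȳ) = 144.6389
Denominator Σ(y_t−ȳ)² = 238.8333
r_1 = 144.6389 / 238.8333 = 0.606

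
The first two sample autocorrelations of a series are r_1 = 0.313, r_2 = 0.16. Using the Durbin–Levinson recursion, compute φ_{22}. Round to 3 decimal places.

0.069

φ_{22} = (r_2 − r_1²) / (1 − r_1²)
r_1² = (0.313)² = 0.097969
Numerator = 0.16 − 0.0980 = 0.0620; denominator = 1 − 0.0980 = 0.9020
φ_{22} = 0.0620 / 0.9020 = 0.069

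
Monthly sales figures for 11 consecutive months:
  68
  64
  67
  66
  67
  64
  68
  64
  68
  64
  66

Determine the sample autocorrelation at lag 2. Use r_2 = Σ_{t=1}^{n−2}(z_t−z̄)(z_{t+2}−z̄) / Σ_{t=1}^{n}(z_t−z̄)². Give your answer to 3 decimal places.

Mean z̄ = (68 + 64 + 67 + 66 + 67 + 64 + 68 + 64 + 68 + 64 + 66)/11 = 66.0000
Numerator Σ_{t=1}^{9}(z_t−z̄)(z_{t+2}−z̄) = 17.0000
Denominator Σ(z_t−z̄)² = 30.0000
r_2 = 17.0000 / 30.0000 = 0.567

0.567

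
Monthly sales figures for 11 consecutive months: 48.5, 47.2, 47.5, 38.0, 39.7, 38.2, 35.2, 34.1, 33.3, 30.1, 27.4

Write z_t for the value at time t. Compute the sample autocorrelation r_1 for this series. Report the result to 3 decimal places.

0.657

Mean z̄ = (48.5 + 47.2 + 47.5 + 38.0 + 39.7 + 38.2 + 35.2 + 34.1 + 33.3 + 30.1 + 27.4)/11 = 38.1091
Numerator Σ_{t=1}^{10}(z_t−z̄)(z_{t+1}−z̄) = 333.7463
Denominator Σ(z_t−z̄)² = 507.8491
r_1 = 333.7463 / 507.8491 = 0.657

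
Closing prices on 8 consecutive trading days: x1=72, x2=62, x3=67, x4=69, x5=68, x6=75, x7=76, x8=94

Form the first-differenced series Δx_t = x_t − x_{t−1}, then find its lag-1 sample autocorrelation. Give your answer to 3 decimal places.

First differences Δx: -10, 5, 2, -1, 7, 1, 18
Mean of differences = 3.1429
Numerator Σ(Δx_t−Δx̄)(Δx_{t+1}−Δx̄) = -77.8776
Denominator Σ(Δx_t−Δx̄)² = 434.8571
r_1(Δx) = -77.8776 / 434.8571 = -0.179

-0.179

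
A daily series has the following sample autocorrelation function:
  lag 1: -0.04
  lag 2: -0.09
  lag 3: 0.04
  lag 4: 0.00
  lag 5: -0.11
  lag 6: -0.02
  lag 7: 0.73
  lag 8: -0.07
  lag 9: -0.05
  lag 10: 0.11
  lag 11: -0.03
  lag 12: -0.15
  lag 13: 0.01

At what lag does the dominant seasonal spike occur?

The largest autocorrelation is r_7 = 0.73; the remaining lags stay at or below 0.11.
The dominant spike at lag 7 indicates a seasonal period of 7.

7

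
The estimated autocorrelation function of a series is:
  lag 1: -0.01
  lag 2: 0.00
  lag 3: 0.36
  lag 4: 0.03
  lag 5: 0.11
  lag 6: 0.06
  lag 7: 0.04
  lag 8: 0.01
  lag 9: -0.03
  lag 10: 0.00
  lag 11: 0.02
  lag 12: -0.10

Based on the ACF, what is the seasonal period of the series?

3

The largest autocorrelation is r_3 = 0.36; the remaining lags stay at or below 0.11.
The dominant spike at lag 3 indicates a seasonal period of 3.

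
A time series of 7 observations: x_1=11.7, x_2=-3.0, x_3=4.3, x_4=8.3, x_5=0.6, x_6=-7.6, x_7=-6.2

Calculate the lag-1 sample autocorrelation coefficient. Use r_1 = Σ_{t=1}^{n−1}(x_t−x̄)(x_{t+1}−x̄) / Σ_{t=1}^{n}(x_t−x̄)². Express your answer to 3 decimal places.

0.096

Mean x̄ = (11.7 − 3.0 + 4.3 + 8.3 + 0.6 − 7.6 − 6.2)/7 = 1.1571
Σ(x_t−x̄)(x_{t+1}−x̄) = (-43.8282) + (-13.0653) + (22.4490) + (-3.9796) + (4.8790) + (64.4276) = 30.8824
Denominator Σ(x_t−x̄)² = 320.4571
r_1 = 30.8824 / 320.4571 = 0.096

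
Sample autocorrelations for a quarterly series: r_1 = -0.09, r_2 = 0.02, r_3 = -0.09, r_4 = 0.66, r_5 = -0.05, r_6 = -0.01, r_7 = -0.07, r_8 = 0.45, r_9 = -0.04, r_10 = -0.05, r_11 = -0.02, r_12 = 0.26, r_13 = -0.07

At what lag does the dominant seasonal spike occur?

4

The largest autocorrelation is r_4 = 0.66, with weaker echoes at lags 8 (0.45) and 12 (0.26); the remaining lags stay at or below 0.02.
The dominant spike at lag 4 indicates a seasonal period of 4.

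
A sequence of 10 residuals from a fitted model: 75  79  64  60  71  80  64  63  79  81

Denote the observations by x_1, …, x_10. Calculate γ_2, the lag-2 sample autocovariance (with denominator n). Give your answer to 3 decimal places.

Mean x̄ = (75 + 79 + 64 + 60 + 71 + 80 + 64 + 63 + 79 + 81)/10 = 71.6000
Σ_{t=1}^{8}(x_t−x̄)(x_{t+2}−x̄) = -409.3200
γ_2 = -409.3200 / 10 = -40.932

-40.932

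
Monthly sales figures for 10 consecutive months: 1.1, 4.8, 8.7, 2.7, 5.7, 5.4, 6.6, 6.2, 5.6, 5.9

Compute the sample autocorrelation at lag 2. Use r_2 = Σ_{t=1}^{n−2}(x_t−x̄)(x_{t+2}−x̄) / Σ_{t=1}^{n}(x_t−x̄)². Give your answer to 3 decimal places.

-0.260

Mean x̄ = (1.1 + 4.8 + 8.7 + 2.7 + 5.7 + 5.4 + 6.6 + 6.2 + 5.6 + 5.9)/10 = 5.2700
Numerator Σ_{t=1}^{8}(x_t−x̄)(x_{t+2}−x̄) = -10.2368
Denominator Σ(x_t−x̄)² = 39.3210
r_2 = -10.2368 / 39.3210 = -0.260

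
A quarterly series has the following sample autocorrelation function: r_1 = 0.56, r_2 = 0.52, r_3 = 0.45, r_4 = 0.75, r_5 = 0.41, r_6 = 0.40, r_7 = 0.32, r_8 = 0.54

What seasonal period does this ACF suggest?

The largest autocorrelation is r_4 = 0.75; the remaining lags stay at or below 0.56. The elevated value at lag 1 (0.56), dropping to 0.52 at lag 2, reflects decaying short-term dependence rather than seasonality.
The dominant spike at lag 4 indicates a seasonal period of 4.

4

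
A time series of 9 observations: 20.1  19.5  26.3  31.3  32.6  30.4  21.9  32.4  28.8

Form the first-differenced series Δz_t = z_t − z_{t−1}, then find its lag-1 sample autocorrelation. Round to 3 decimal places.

-0.341

First differences Δz: -0.6, 6.8, 5.0, 1.3, -2.2, -8.5, 10.5, -3.6
Mean of differences = 1.0875
Numerator Σ(Δz_t−Δz̄)(Δz_{t+1}−Δz̄) = -90.0014
Denominator Σ(Δz_t−Δz̄)² = 264.1288
r_1(Δz) = -90.0014 / 264.1288 = -0.341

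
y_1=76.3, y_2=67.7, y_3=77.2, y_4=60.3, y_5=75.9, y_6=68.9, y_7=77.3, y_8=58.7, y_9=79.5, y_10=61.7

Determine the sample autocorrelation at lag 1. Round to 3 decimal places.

Mean ȳ = (76.3 + 67.7 + 77.2 + 60.3 + 75.9 + 68.9 + 77.3 + 58.7 + 79.5 + 61.7)/10 = 70.3500
Numerator Σ_{t=1}^{9}(y_t−ȳ)(y_{t+1}−ȳ) = -443.3775
Denominator Σ(y_t−ȳ)² = 565.8250
r_1 = -443.3775 / 565.8250 = -0.784

-0.784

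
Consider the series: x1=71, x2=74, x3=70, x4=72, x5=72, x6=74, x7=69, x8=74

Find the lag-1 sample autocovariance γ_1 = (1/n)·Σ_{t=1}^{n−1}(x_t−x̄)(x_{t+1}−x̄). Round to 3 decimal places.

Mean x̄ = (71 + 74 + 70 + 72 + 72 + 74 + 69 + 74)/8 = 72.0000
Deviations: -1.0000, 2.0000, -2.0000, 0.0000, 0.0000, 2.0000, -3.0000, 2.0000
Σ_{t=1}^{7}(x_t−x̄)(x_{t+1}−x̄) = -18.0000
γ_1 = -18.0000 / 8 = -2.250

-2.250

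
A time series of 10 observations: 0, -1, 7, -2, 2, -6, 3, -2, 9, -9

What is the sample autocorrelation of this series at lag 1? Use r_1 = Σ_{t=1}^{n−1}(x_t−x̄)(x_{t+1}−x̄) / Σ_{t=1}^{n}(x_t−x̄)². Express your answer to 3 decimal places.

-0.599

Mean x̄ = (0 − 1 + 7 − 2 + 2 − 6 + 3 − 2 + 9 − 9)/10 = 0.1000
Numerator Σ_{t=1}^{9}(x_t−x̄)(x_{t+1}−x̄) = -161.0100
Denominator Σ(x_t−x̄)² = 268.9000
r_1 = -161.0100 / 268.9000 = -0.599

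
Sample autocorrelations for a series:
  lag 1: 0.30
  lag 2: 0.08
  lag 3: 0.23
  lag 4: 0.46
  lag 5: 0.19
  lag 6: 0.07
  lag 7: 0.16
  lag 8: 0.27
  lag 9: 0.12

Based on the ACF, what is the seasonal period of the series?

4

The largest autocorrelation is r_4 = 0.46; the remaining lags stay at or below 0.30. The elevated value at lag 1 (0.30), dropping to 0.08 at lag 2, reflects decaying short-term dependence rather than seasonality.
The dominant spike at lag 4 indicates a seasonal period of 4.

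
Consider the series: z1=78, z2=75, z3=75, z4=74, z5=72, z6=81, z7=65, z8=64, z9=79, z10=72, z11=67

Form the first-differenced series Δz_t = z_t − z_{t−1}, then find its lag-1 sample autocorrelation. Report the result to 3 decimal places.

First differences Δz: -3, 0, -1, -2, 9, -16, -1, 15, -7, -5
Mean of differences = -1.1000
Numerator Σ(Δz_t−Δz̄)(Δz_{t+1}−Δz̄) = -233.5100
Denominator Σ(Δz_t−Δz̄)² = 638.9000
r_1(Δz) = -233.5100 / 638.9000 = -0.365

-0.365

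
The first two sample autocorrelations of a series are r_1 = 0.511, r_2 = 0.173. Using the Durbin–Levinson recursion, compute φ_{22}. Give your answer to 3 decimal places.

φ_{22} = (r_2 − r_1²) / (1 − r_1²)
r_1² = (0.511)² = 0.261121
Numerator = 0.173 − 0.2611 = -0.0881; denominator = 1 − 0.2611 = 0.7389
φ_{22} = -0.0881 / 0.7389 = -0.119

-0.119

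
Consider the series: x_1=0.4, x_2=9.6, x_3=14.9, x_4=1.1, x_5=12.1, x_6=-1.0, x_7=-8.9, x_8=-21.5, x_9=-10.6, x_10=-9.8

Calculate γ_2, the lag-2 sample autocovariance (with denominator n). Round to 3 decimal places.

40.629

Mean x̄ = (0.4 + 9.6 + 14.9 + 1.1 + 12.1 − 1.0 − 8.9 − 21.5 − 10.6 − 9.8)/10 = -1.3700
Σ_{t=1}^{8}(x_t−x̄)(x_{t+2}−x̄) = 406.2852
γ_2 = 406.2852 / 10 = 40.629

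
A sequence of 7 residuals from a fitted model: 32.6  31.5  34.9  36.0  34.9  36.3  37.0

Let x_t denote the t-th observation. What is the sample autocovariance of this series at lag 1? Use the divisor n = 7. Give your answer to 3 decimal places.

Mean x̄ = (32.6 + 31.5 + 34.9 + 36.0 + 34.9 + 36.3 + 37.0)/7 = 34.7429
Σ_{t=1}^{6}(x_t−x̄)(x_{t+1}−x̄) = 10.5939
γ_1 = 10.5939 / 7 = 1.513

1.513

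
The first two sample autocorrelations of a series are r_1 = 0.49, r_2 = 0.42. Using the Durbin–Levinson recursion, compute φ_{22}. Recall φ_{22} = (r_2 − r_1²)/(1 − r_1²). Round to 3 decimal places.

φ_{22} = (r_2 − r_1²) / (1 − r_1²)
r_1² = (0.49)² = 0.2401
Numerator = 0.42 − 0.2401 = 0.1799; denominator = 1 − 0.2401 = 0.7599
φ_{22} = 0.1799 / 0.7599 = 0.237

0.237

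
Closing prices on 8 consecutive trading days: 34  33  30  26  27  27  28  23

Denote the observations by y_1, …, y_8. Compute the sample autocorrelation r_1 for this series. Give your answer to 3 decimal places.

0.396

Mean ȳ = (34 + 33 + 30 + 26 + 27 + 27 + 28 + 23)/8 = 28.5000
Σ(y_t−ȳ)(y_{t+1}−ȳ) = (24.7500) + (6.7500) + (-3.7500) + (3.7500) + (2.2500) + (0.7500) + (2.7500) = 37.2500
Denominator Σ(y_t−ȳ)² = 94.0000
r_1 = 37.2500 / 94.0000 = 0.396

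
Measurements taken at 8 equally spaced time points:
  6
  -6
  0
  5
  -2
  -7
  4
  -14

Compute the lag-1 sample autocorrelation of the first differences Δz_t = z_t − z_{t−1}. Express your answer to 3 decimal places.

-0.412

First differences Δz: -12, 6, 5, -7, -5, 11, -18
Mean of differences = -2.8571
Numerator Σ(Δz_t−Δz̄)(Δz_{t+1}−Δz̄) = -274.5918
Denominator Σ(Δz_t−Δz̄)² = 666.8571
r_1(Δz) = -274.5918 / 666.8571 = -0.412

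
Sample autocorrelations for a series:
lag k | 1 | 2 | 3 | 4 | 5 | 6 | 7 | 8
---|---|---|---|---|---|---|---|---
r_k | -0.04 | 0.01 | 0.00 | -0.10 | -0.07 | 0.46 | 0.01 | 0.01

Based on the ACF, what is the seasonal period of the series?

6

The largest autocorrelation is r_6 = 0.46; the remaining lags stay at or below 0.01.
The dominant spike at lag 6 indicates a seasonal period of 6.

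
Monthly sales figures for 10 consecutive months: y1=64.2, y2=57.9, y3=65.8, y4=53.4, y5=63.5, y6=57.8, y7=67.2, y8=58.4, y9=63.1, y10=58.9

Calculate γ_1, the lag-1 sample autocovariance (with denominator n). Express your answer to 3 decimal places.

-13.409

Mean ȳ = (64.2 + 57.9 + 65.8 + 53.4 + 63.5 + 57.8 + 67.2 + 58.4 + 63.1 + 58.9)/10 = 61.0200
Σ_{t=1}^{9}(y_t−ȳ)(y_{t+1}−ȳ) = -134.0924
γ_1 = -134.0924 / 10 = -13.409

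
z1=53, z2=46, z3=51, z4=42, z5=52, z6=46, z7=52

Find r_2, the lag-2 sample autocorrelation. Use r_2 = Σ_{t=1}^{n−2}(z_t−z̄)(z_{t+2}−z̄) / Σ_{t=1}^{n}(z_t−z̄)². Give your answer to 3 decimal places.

Mean z̄ = (53 + 46 + 51 + 42 + 52 + 46 + 52)/7 = 48.8571
Deviations from mean: 4.1429, -2.8571, 2.1429, -6.8571, 3.1429, -2.8571, 3.1429
Σ(z_t−z̄)(z_{t+2}−z̄) = (8.8776) + (19.5918) + (6.7347) + (19.5918) + (9.8776) = 64.6735
Denominator Σ(z_t−z̄)² = 104.8571
r_2 = 64.6735 / 104.8571 = 0.617

0.617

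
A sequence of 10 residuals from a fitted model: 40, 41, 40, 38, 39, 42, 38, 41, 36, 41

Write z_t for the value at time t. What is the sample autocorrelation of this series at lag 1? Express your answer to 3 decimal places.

-0.532

Mean z̄ = (40 + 41 + 40 + 38 + 39 + 42 + 38 + 41 + 36 + 41)/10 = 39.6000
Numerator Σ_{t=1}^{9}(z_t−z̄)(z_{t+1}−z̄) = -16.1600
Denominator Σ(z_t−z̄)² = 30.4000
r_1 = -16.1600 / 30.4000 = -0.532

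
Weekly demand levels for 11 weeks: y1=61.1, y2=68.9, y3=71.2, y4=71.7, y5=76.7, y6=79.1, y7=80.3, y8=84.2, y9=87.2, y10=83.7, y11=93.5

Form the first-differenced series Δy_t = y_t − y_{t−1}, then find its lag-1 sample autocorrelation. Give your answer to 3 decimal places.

-0.400

First differences Δy: 7.8, 2.3, 0.5, 5.0, 2.4, 1.2, 3.9, 3.0, -3.5, 9.8
Mean of differences = 3.2400
Numerator Σ(Δy_t−Δȳ)(Δy_{t+1}−Δȳ) = -50.3996
Denominator Σ(Δy_t−Δȳ)² = 126.1040
r_1(Δy) = -50.3996 / 126.1040 = -0.400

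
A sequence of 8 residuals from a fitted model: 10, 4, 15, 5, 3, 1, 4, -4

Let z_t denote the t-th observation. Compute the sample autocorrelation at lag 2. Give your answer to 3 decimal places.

0.303

Mean z̄ = (10 + 4 + 15 + 5 + 3 + 1 + 4 − 4)/8 = 4.7500
Deviations from mean: 5.2500, -0.7500, 10.2500, 0.2500, -1.7500, -3.7500, -0.7500, -8.7500
Numerator Σ_{t=1}^{6}(z_t−z̄)(z_{t+2}−z̄) = 68.8750
Denominator Σ(z_t−z̄)² = 227.5000
r_2 = 68.8750 / 227.5000 = 0.303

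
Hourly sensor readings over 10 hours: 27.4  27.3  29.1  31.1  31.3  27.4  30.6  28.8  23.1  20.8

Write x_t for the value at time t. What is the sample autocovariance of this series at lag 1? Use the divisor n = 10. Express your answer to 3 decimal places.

4.455

Mean x̄ = (27.4 + 27.3 + 29.1 + 31.1 + 31.3 + 27.4 + 30.6 + 28.8 + 23.1 + 20.8)/10 = 27.6900
Σ_{t=1}^{9}(x_t−x̄)(x_{t+1}−x̄) = 44.5509
γ_1 = 44.5509 / 10 = 4.455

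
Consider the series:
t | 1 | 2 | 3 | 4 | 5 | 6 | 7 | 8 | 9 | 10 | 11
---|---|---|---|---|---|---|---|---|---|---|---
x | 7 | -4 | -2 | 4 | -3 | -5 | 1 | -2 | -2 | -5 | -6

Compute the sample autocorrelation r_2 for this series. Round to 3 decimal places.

Mean x̄ = (7 − 4 − 2 + 4 − 3 − 5 + 1 − 2 − 2 − 5 − 6)/11 = -1.5455
Numerator Σ_{t=1}^{9}(x_t−x̄)(x_{t+2}−x̄) = -35.6860
Denominator Σ(x_t−x̄)² = 162.7273
r_2 = -35.6860 / 162.7273 = -0.219

-0.219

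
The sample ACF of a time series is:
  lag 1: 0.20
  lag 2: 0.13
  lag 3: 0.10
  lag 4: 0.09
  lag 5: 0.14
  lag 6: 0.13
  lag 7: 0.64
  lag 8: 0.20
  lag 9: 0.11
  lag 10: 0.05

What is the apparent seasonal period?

The largest autocorrelation is r_7 = 0.64; the remaining lags stay at or below 0.20.
The dominant spike at lag 7 indicates a seasonal period of 7.

7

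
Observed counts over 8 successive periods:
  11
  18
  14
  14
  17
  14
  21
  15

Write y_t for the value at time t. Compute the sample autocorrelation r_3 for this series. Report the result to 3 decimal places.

Mean ȳ = (11 + 18 + 14 + 14 + 17 + 14 + 21 + 15)/8 = 15.5000
Deviations from mean: -4.5000, 2.5000, -1.5000, -1.5000, 1.5000, -1.5000, 5.5000, -0.5000
Numerator Σ_{t=1}^{5}(y_t−ȳ)(y_{t+3}−ȳ) = 3.7500
Denominator Σ(y_t−ȳ)² = 66.0000
r_3 = 3.7500 / 66.0000 = 0.057

0.057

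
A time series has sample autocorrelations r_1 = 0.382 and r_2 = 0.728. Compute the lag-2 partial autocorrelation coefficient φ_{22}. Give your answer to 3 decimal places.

0.682

φ_{22} = (r_2 − r_1²) / (1 − r_1²)
r_1² = (0.382)² = 0.145924
Numerator = 0.728 − 0.1459 = 0.5821; denominator = 1 − 0.1459 = 0.8541
φ_{22} = 0.5821 / 0.8541 = 0.682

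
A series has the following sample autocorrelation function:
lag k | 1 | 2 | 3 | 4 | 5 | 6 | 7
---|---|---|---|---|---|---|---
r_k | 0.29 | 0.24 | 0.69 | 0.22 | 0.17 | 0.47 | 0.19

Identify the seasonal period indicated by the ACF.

3

The largest autocorrelation is r_3 = 0.69, with a weaker echo at lag 6 (0.47); the remaining lags stay at or below 0.29. The elevated value at lag 1 (0.29), dropping to 0.24 at lag 2, reflects decaying short-term dependence rather than seasonality.
The dominant spike at lag 3 indicates a seasonal period of 3.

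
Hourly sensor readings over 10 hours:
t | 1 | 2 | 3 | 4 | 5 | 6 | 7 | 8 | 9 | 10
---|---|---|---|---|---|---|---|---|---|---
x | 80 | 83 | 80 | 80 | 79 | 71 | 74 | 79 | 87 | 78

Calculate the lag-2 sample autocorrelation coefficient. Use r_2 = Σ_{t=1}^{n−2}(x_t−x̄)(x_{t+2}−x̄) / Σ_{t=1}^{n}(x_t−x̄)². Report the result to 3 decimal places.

-0.242

Mean x̄ = (80 + 83 + 80 + 80 + 79 + 71 + 74 + 79 + 87 + 78)/10 = 79.1000
Numerator Σ_{t=1}^{8}(x_t−x̄)(x_{t+2}−x̄) = -41.9200
Denominator Σ(x_t−x̄)² = 172.9000
r_2 = -41.9200 / 172.9000 = -0.242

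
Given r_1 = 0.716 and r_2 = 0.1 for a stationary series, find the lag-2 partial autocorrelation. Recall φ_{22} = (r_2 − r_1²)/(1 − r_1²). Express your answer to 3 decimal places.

-0.847

φ_{22} = (r_2 − r_1²) / (1 − r_1²)
r_1² = (0.716)² = 0.512656
Numerator = 0.1 − 0.5127 = -0.4127; denominator = 1 − 0.5127 = 0.4873
φ_{22} = -0.4127 / 0.4873 = -0.847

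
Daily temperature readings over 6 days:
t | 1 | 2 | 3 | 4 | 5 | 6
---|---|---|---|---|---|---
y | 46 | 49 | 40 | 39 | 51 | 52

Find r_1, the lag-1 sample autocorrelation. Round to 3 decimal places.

Mean ȳ = (46 + 49 + 40 + 39 + 51 + 52)/6 = 46.1667
Deviations from mean: -0.1667, 2.8333, -6.1667, -7.1667, 4.8333, 5.8333
Numerator Σ_{t=1}^{5}(y_t−ȳ)(y_{t+1}−ȳ) = 19.8056
Denominator Σ(y_t−ȳ)² = 154.8333
r_1 = 19.8056 / 154.8333 = 0.128

0.128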